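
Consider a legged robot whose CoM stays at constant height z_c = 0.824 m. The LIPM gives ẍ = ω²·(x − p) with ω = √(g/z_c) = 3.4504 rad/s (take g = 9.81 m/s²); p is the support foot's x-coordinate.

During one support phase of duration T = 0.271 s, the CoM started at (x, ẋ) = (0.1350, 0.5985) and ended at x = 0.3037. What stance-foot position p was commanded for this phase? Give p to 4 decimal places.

ωT = 3.4504·0.271 = 0.935058; cosh(ωT) = 1.469963, sinh(ωT) = 1.077400
x(T) = p + (x₀−p)·cosh(ωT) + (ẋ₀/ω)·sinh(ωT) ⇒ p·(1 − cosh) = x(T) − x₀·cosh − (ẋ₀/ω)·sinh
numerator   = 0.3037 − (0.1350)·1.469963 − (0.5985/3.4504)·1.077400 = -0.081629
denominator = 1 − 1.469963 = -0.469963
p = -0.081629 / -0.469963 = 0.1737

p = 0.1737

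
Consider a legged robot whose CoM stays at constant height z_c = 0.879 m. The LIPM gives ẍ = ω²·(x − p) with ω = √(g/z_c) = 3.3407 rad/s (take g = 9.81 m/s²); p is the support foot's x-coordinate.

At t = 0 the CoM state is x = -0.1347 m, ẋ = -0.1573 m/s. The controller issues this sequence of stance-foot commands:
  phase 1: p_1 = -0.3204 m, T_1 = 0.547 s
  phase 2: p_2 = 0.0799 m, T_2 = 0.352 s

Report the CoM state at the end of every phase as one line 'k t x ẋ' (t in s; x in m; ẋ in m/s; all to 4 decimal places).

phase 1: p=-0.3204, T=0.547, ωT=1.827363, cosh=3.189153, sinh=3.028316; start (x,ẋ)=(-0.134700, -0.157300) → end (x,ẋ)=(0.129235, 1.377016)
phase 2: p=0.0799, T=0.352, ωT=1.175926, cosh=1.774839, sinh=1.466306; start (x,ẋ)=(0.129235, 1.377016) → end (x,ẋ)=(0.771863, 2.685647)

1 0.5470 0.1292 1.3770
2 0.8990 0.7719 2.6856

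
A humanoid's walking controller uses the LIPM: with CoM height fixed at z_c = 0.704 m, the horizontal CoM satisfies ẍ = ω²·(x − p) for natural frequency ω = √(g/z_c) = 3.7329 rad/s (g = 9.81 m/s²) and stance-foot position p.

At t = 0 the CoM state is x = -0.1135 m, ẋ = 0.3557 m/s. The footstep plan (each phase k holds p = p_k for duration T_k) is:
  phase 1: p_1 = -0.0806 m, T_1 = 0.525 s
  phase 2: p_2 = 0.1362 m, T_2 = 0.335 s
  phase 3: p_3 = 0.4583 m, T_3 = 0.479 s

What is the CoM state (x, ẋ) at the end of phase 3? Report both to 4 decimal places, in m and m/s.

phase 1: p=-0.0806, T=0.525, ωT=1.959772, cosh=3.619301, sinh=3.478411; start (x,ẋ)=(-0.113500, 0.355700) → end (x,ẋ)=(0.131775, 0.860193)
phase 2: p=0.1362, T=0.335, ωT=1.250522, cosh=1.889260, sinh=1.602904; start (x,ẋ)=(0.131775, 0.860193) → end (x,ẋ)=(0.497207, 1.598653)
phase 3: p=0.4583, T=0.479, ωT=1.788059, cosh=3.072562, sinh=2.905277; start (x,ẋ)=(0.497207, 1.598653) → end (x,ẋ)=(1.822059, 5.333910)

x = 1.8221, ẋ = 5.3339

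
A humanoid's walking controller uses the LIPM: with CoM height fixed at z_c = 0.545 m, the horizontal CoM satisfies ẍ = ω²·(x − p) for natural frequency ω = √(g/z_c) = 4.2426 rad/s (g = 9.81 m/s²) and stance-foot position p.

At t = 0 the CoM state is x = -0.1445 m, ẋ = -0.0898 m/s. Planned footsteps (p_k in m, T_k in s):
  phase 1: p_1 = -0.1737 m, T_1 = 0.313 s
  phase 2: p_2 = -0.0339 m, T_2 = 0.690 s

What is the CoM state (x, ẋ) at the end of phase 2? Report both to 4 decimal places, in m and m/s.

phase 1: p=-0.1737, T=0.313, ωT=1.327934, cosh=2.019132, sinh=1.754107; start (x,ẋ)=(-0.144500, -0.089800) → end (x,ẋ)=(-0.151869, 0.035988)
phase 2: p=-0.0339, T=0.690, ωT=2.927394, cosh=9.366213, sinh=9.312677; start (x,ẋ)=(-0.151869, 0.035988) → end (x,ẋ)=(-1.059831, -4.323893)

x = -1.0598, ẋ = -4.3239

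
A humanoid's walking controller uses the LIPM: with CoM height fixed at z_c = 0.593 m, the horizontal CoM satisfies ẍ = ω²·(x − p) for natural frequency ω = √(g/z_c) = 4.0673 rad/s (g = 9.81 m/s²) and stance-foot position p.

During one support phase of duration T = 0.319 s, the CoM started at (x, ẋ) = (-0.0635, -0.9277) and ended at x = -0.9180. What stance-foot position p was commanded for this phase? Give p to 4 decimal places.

p = 0.4209

ωT = 4.0673·0.319 = 1.297469; cosh(ωT) = 1.966621, sinh(ωT) = 1.693399
x(T) = p + (x₀−p)·cosh(ωT) + (ẋ₀/ω)·sinh(ωT) ⇒ p·(1 − cosh) = x(T) − x₀·cosh − (ẋ₀/ω)·sinh
numerator   = -0.9180 − (-0.0635)·1.966621 − (-0.9277/4.0673)·1.693399 = -0.406877
denominator = 1 − 1.966621 = -0.966621
p = -0.406877 / -0.966621 = 0.4209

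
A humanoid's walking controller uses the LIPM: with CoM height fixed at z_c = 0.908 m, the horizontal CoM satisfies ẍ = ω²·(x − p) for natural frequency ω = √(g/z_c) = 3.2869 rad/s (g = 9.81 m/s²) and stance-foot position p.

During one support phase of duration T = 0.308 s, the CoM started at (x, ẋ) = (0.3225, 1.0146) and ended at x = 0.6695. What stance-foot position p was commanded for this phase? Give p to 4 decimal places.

ωT = 3.2869·0.308 = 1.012365; cosh(ωT) = 1.557731, sinh(ωT) = 1.194372
x(T) = p + (x₀−p)·cosh(ωT) + (ẋ₀/ω)·sinh(ωT) ⇒ p·(1 − cosh) = x(T) − x₀·cosh − (ẋ₀/ω)·sinh
numerator   = 0.6695 − (0.3225)·1.557731 − (1.0146/3.2869)·1.194372 = -0.201547
denominator = 1 − 1.557731 = -0.557731
p = -0.201547 / -0.557731 = 0.3614

p = 0.3614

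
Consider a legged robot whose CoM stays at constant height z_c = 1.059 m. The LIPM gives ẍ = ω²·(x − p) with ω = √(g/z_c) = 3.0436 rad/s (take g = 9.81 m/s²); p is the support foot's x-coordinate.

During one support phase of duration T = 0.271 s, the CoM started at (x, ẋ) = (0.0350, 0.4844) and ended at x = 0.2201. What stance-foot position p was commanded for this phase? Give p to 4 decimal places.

p = -0.0718

ωT = 3.0436·0.271 = 0.824816; cosh(ωT) = 1.359888, sinh(ωT) = 0.921572
x(T) = p + (x₀−p)·cosh(ωT) + (ẋ₀/ω)·sinh(ωT) ⇒ p·(1 − cosh) = x(T) − x₀·cosh − (ẋ₀/ω)·sinh
numerator   = 0.2201 − (0.0350)·1.359888 − (0.4844/3.0436)·0.921572 = 0.025832
denominator = 1 − 1.359888 = -0.359888
p = 0.025832 / -0.359888 = -0.0718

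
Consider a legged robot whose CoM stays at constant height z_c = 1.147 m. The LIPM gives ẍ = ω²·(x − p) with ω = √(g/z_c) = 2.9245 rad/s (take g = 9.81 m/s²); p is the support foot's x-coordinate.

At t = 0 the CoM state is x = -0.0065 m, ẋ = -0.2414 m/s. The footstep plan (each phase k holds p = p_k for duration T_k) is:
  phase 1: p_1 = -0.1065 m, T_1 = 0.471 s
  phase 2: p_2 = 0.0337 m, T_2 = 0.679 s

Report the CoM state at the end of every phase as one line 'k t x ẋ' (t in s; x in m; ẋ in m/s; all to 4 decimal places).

1 0.4710 -0.0489 0.0339
2 1.1500 -0.2313 -0.7373

phase 1: p=-0.1065, T=0.471, ωT=1.377439, cosh=2.108480, sinh=1.856257; start (x,ẋ)=(-0.006500, -0.241400) → end (x,ẋ)=(-0.048875, 0.033875)
phase 2: p=0.0337, T=0.679, ωT=1.985736, cosh=3.710841, sinh=3.573562; start (x,ẋ)=(-0.048875, 0.033875) → end (x,ẋ)=(-0.231329, -0.737275)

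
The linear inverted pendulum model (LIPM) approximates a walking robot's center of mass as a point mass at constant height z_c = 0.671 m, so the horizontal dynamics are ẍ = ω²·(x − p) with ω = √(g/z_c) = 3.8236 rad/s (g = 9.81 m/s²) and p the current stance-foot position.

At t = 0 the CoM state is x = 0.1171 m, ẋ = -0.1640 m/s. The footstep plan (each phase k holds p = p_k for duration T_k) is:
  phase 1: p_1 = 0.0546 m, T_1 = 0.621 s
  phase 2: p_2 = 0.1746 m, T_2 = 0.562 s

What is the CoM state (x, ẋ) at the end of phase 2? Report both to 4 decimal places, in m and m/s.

x = 0.5570, ẋ = 1.5114

phase 1: p=0.0546, T=0.621, ωT=2.374456, cosh=5.419114, sinh=5.326048; start (x,ẋ)=(0.117100, -0.164000) → end (x,ẋ)=(0.164852, 0.384058)
phase 2: p=0.1746, T=0.562, ωT=2.148863, cosh=4.345861, sinh=4.229244; start (x,ẋ)=(0.164852, 0.384058) → end (x,ẋ)=(0.557040, 1.511432)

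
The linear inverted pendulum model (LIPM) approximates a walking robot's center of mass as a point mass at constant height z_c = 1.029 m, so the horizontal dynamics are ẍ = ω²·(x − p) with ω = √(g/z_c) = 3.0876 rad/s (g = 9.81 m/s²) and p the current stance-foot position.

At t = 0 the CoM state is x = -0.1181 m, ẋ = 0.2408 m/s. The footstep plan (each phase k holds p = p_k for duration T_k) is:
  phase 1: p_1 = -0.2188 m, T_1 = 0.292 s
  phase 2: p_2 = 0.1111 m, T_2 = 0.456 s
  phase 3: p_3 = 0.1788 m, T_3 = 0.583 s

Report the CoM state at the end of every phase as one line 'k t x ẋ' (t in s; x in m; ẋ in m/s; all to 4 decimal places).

phase 1: p=-0.2188, T=0.292, ωT=0.901579, cosh=1.434709, sinh=1.028781; start (x,ẋ)=(-0.118100, 0.240800) → end (x,ẋ)=(0.005909, 0.665348)
phase 2: p=0.1111, T=0.456, ωT=1.407946, cosh=2.166097, sinh=1.921452; start (x,ẋ)=(0.005909, 0.665348) → end (x,ẋ)=(0.297301, 0.817146)
phase 3: p=0.1788, T=0.583, ωT=1.800071, cosh=3.107681, sinh=2.942394; start (x,ẋ)=(0.297301, 0.817146) → end (x,ẋ)=(1.325779, 3.616002)

1 0.2920 0.0059 0.6653
2 0.7480 0.2973 0.8171
3 1.3310 1.3258 3.6160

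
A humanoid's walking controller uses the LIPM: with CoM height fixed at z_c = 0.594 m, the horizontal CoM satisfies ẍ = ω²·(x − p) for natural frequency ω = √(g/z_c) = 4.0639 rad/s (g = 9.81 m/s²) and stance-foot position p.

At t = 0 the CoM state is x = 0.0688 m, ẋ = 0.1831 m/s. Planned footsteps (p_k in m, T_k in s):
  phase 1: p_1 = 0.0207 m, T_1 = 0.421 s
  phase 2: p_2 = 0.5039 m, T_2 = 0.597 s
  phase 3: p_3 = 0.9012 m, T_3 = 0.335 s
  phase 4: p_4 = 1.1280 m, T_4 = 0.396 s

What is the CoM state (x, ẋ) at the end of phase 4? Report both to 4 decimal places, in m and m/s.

phase 1: p=0.0207, T=0.421, ωT=1.710902, cosh=2.857327, sinh=2.676624; start (x,ẋ)=(0.068800, 0.183100) → end (x,ẋ)=(0.278733, 1.046386)
phase 2: p=0.5039, T=0.597, ωT=2.426148, cosh=5.701796, sinh=5.613419; start (x,ẋ)=(0.278733, 1.046386) → end (x,ẋ)=(0.665407, 0.829692)
phase 3: p=0.9012, T=0.335, ωT=1.361407, cosh=2.078989, sinh=1.822689; start (x,ẋ)=(0.665407, 0.829692) → end (x,ẋ)=(0.783111, -0.021656)
phase 4: p=1.1280, T=0.396, ωT=1.609304, cosh=2.599680, sinh=2.399653; start (x,ẋ)=(0.783111, -0.021656) → end (x,ẋ)=(0.218611, -3.419640)

x = 0.2186, ẋ = -3.4196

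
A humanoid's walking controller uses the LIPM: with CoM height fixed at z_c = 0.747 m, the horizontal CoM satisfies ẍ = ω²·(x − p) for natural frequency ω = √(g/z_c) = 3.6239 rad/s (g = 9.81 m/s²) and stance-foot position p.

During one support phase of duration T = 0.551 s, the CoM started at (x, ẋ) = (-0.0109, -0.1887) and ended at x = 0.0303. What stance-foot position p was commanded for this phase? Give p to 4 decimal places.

p = -0.0943

ωT = 3.6239·0.551 = 1.996769; cosh(ωT) = 3.750497, sinh(ωT) = 3.614723
x(T) = p + (x₀−p)·cosh(ωT) + (ẋ₀/ω)·sinh(ωT) ⇒ p·(1 − cosh) = x(T) − x₀·cosh − (ẋ₀/ω)·sinh
numerator   = 0.0303 − (-0.0109)·3.750497 − (-0.1887/3.6239)·3.614723 = 0.259403
denominator = 1 − 3.750497 = -2.750497
p = 0.259403 / -2.750497 = -0.0943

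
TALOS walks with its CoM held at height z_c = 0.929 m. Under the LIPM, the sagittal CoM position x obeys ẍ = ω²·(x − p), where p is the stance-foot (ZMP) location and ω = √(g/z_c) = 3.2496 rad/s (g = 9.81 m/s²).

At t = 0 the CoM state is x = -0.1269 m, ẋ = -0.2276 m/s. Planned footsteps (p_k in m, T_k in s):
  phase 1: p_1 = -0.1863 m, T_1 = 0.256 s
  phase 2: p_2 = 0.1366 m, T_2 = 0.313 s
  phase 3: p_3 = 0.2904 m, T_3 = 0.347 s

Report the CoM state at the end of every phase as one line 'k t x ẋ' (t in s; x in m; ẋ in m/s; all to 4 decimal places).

1 0.2560 -0.1704 -0.1313
2 0.5690 -0.3918 -1.4040
3 0.9160 -1.4707 -5.4597

phase 1: p=-0.1863, T=0.256, ωT=0.831898, cosh=1.366449, sinh=0.931226; start (x,ẋ)=(-0.126900, -0.227600) → end (x,ẋ)=(-0.170355, -0.131253)
phase 2: p=0.1366, T=0.313, ωT=1.017125, cosh=1.563433, sinh=1.201800; start (x,ẋ)=(-0.170355, -0.131253) → end (x,ẋ)=(-0.391845, -1.403979)
phase 3: p=0.2904, T=0.347, ωT=1.127611, cosh=1.706038, sinh=1.382232; start (x,ẋ)=(-0.391845, -1.403979) → end (x,ẋ)=(-1.470726, -5.459685)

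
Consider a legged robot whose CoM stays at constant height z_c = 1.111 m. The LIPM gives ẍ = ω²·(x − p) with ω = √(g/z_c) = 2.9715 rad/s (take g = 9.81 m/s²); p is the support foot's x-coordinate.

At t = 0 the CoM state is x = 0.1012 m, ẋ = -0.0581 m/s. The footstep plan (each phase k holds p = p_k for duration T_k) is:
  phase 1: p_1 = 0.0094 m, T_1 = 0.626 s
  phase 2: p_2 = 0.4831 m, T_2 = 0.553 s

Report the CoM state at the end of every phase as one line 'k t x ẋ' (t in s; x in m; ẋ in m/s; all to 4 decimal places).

1 0.6260 0.2502 0.6639
2 1.1790 0.4143 0.0579

phase 1: p=0.0094, T=0.626, ωT=1.860159, cosh=3.290203, sinh=3.134555; start (x,ẋ)=(0.101200, -0.058100) → end (x,ẋ)=(0.250153, 0.663895)
phase 2: p=0.4831, T=0.553, ωT=1.643239, cosh=2.682625, sinh=2.489272; start (x,ẋ)=(0.250153, 0.663895) → end (x,ẋ)=(0.414344, 0.057898)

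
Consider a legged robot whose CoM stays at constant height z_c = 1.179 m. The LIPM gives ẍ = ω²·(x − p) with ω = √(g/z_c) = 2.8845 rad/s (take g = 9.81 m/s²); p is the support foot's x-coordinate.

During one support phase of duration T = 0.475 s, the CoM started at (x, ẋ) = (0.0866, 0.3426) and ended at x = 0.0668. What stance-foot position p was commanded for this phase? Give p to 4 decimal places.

p = 0.3044

ωT = 2.8845·0.475 = 1.370138; cosh(ωT) = 2.094982, sinh(ωT) = 1.840910
x(T) = p + (x₀−p)·cosh(ωT) + (ẋ₀/ω)·sinh(ωT) ⇒ p·(1 − cosh) = x(T) − x₀·cosh − (ẋ₀/ω)·sinh
numerator   = 0.0668 − (0.0866)·2.094982 − (0.3426/2.8845)·1.840910 = -0.333275
denominator = 1 − 2.094982 = -1.094982
p = -0.333275 / -1.094982 = 0.3044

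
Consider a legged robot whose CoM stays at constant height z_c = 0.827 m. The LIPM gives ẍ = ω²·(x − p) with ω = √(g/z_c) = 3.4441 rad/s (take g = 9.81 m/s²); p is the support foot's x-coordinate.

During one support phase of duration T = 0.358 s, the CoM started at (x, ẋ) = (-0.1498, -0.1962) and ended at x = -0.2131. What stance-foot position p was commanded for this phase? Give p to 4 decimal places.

p = -0.1801

ωT = 3.4441·0.358 = 1.232988; cosh(ωT) = 1.861444, sinh(ωT) = 1.570023
x(T) = p + (x₀−p)·cosh(ωT) + (ẋ₀/ω)·sinh(ωT) ⇒ p·(1 − cosh) = x(T) − x₀·cosh − (ẋ₀/ω)·sinh
numerator   = -0.2131 − (-0.1498)·1.861444 − (-0.1962/3.4441)·1.570023 = 0.155184
denominator = 1 − 1.861444 = -0.861444
p = 0.155184 / -0.861444 = -0.1801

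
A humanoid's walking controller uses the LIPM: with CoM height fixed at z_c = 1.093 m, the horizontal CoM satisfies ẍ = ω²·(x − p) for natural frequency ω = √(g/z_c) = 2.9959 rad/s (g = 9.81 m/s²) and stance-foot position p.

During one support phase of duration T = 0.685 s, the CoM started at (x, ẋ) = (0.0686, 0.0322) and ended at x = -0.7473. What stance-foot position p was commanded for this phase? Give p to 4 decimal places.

p = 0.3585

ωT = 2.9959·0.685 = 2.052192; cosh(ωT) = 3.956698, sinh(ωT) = 3.828245
x(T) = p + (x₀−p)·cosh(ωT) + (ẋ₀/ω)·sinh(ωT) ⇒ p·(1 − cosh) = x(T) − x₀·cosh − (ẋ₀/ω)·sinh
numerator   = -0.7473 − (0.0686)·3.956698 − (0.0322/2.9959)·3.828245 = -1.059876
denominator = 1 − 3.956698 = -2.956698
p = -1.059876 / -2.956698 = 0.3585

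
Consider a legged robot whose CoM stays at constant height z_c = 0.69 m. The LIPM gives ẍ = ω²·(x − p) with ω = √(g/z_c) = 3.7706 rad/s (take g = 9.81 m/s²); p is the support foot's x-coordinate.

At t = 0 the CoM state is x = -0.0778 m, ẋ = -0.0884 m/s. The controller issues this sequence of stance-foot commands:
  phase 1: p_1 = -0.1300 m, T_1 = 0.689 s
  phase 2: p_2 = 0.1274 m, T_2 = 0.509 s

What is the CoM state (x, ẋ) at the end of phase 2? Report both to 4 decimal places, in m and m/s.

phase 1: p=-0.1300, T=0.689, ωT=2.597943, cosh=6.755252, sinh=6.680825; start (x,ẋ)=(-0.077800, -0.088400) → end (x,ẋ)=(0.065995, 0.717791)
phase 2: p=0.1274, T=0.509, ωT=1.919235, cosh=3.481232, sinh=3.334513; start (x,ẋ)=(0.065995, 0.717791) → end (x,ẋ)=(0.548411, 1.726749)

x = 0.5484, ẋ = 1.7267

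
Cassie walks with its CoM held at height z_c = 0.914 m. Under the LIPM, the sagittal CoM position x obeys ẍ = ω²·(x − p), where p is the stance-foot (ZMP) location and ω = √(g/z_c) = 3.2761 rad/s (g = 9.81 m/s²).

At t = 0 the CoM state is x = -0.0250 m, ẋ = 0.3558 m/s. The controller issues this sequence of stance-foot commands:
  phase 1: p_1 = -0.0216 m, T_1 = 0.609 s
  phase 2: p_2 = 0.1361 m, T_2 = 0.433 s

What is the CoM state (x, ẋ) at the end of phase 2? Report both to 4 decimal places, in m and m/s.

x = 1.3873, ẋ = 4.2364

phase 1: p=-0.0216, T=0.609, ωT=1.995145, cosh=3.744631, sinh=3.608637; start (x,ẋ)=(-0.025000, 0.355800) → end (x,ẋ)=(0.357583, 1.292144)
phase 2: p=0.1361, T=0.433, ωT=1.418551, cosh=2.186598, sinh=1.944533; start (x,ẋ)=(0.357583, 1.292144) → end (x,ẋ)=(1.387349, 4.236356)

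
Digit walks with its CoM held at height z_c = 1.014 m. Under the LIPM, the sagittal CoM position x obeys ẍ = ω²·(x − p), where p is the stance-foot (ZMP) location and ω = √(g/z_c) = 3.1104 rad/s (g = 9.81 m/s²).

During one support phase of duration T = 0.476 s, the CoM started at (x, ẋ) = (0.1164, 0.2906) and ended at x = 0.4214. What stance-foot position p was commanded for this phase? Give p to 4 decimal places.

p = 0.0323

ωT = 3.1104·0.476 = 1.480550; cosh(ωT) = 2.311438, sinh(ωT) = 2.083926
x(T) = p + (x₀−p)·cosh(ωT) + (ẋ₀/ω)·sinh(ωT) ⇒ p·(1 − cosh) = x(T) − x₀·cosh − (ẋ₀/ω)·sinh
numerator   = 0.4214 − (0.1164)·2.311438 − (0.2906/3.1104)·2.083926 = -0.042349
denominator = 1 − 2.311438 = -1.311438
p = -0.042349 / -1.311438 = 0.0323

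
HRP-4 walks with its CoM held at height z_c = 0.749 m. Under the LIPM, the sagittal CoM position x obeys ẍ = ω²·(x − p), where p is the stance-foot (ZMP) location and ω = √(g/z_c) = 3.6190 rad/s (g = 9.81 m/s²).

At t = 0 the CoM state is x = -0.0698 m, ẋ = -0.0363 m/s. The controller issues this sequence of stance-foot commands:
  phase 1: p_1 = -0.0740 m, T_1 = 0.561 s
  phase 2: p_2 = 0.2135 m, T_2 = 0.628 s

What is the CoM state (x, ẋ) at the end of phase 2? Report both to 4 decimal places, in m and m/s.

phase 1: p=-0.0740, T=0.561, ωT=2.030259, cosh=3.873680, sinh=3.742379; start (x,ẋ)=(-0.069800, -0.036300) → end (x,ẋ)=(-0.095268, -0.083731)
phase 2: p=0.2135, T=0.628, ωT=2.272732, cosh=4.904456, sinh=4.801425; start (x,ẋ)=(-0.095268, -0.083731) → end (x,ẋ)=(-1.411928, -5.775921)

x = -1.4119, ẋ = -5.7759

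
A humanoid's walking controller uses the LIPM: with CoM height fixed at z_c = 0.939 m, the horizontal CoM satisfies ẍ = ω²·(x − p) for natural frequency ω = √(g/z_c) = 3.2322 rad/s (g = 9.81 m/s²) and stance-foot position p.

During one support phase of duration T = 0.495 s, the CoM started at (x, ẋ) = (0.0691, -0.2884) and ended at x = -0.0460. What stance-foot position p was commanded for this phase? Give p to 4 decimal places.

ωT = 3.2322·0.495 = 1.599939; cosh(ωT) = 2.577320, sinh(ωT) = 2.375411
x(T) = p + (x₀−p)·cosh(ωT) + (ẋ₀/ω)·sinh(ωT) ⇒ p·(1 − cosh) = x(T) − x₀·cosh − (ẋ₀/ω)·sinh
numerator   = -0.0460 − (0.0691)·2.577320 − (-0.2884/3.2322)·2.375411 = -0.012142
denominator = 1 − 2.577320 = -1.577320
p = -0.012142 / -1.577320 = 0.0077

p = 0.0077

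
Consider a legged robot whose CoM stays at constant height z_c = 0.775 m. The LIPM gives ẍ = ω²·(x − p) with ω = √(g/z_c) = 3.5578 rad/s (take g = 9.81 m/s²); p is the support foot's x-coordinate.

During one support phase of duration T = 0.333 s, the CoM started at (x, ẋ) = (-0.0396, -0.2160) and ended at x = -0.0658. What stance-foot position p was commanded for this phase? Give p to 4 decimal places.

p = -0.1206

ωT = 3.5578·0.333 = 1.184747; cosh(ωT) = 1.787842, sinh(ωT) = 1.482019
x(T) = p + (x₀−p)·cosh(ωT) + (ẋ₀/ω)·sinh(ωT) ⇒ p·(1 − cosh) = x(T) − x₀·cosh − (ẋ₀/ω)·sinh
numerator   = -0.0658 − (-0.0396)·1.787842 − (-0.2160/3.5578)·1.482019 = 0.094974
denominator = 1 − 1.787842 = -0.787842
p = 0.094974 / -0.787842 = -0.1206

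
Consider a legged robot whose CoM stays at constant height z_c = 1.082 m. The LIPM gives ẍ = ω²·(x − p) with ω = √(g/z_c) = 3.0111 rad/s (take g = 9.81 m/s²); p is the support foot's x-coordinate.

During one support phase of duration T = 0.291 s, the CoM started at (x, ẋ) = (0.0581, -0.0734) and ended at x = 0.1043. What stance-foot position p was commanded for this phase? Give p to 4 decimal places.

p = -0.1140

ωT = 3.0111·0.291 = 0.876230; cosh(ωT) = 1.409089, sinh(ωT) = 0.992739
x(T) = p + (x₀−p)·cosh(ωT) + (ẋ₀/ω)·sinh(ωT) ⇒ p·(1 − cosh) = x(T) − x₀·cosh − (ẋ₀/ω)·sinh
numerator   = 0.1043 − (0.0581)·1.409089 − (-0.0734/3.0111)·0.992739 = 0.046631
denominator = 1 − 1.409089 = -0.409089
p = 0.046631 / -0.409089 = -0.1140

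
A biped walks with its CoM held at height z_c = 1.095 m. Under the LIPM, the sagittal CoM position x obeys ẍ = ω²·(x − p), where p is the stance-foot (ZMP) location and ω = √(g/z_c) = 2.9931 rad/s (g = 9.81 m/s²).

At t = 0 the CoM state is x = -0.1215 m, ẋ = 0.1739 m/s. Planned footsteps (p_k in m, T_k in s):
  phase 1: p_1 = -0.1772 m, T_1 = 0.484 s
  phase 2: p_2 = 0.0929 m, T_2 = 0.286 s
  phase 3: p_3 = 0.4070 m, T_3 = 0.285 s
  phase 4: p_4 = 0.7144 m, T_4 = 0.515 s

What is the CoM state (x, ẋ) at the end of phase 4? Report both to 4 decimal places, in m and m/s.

x = 0.9883, ẋ = 1.1340

phase 1: p=-0.1772, T=0.484, ωT=1.448660, cosh=2.246146, sinh=2.011261; start (x,ẋ)=(-0.121500, 0.173900) → end (x,ẋ)=(0.064765, 0.725914)
phase 2: p=0.0929, T=0.286, ωT=0.856027, cosh=1.389318, sinh=0.964471; start (x,ẋ)=(0.064765, 0.725914) → end (x,ẋ)=(0.287724, 0.927307)
phase 3: p=0.4070, T=0.285, ωT=0.853034, cosh=1.386438, sinh=0.960317; start (x,ẋ)=(0.287724, 0.927307) → end (x,ẋ)=(0.539152, 0.942815)
phase 4: p=0.7144, T=0.515, ωT=1.541447, cosh=2.442707, sinh=2.228636; start (x,ẋ)=(0.539152, 0.942815) → end (x,ẋ)=(0.988332, 1.134024)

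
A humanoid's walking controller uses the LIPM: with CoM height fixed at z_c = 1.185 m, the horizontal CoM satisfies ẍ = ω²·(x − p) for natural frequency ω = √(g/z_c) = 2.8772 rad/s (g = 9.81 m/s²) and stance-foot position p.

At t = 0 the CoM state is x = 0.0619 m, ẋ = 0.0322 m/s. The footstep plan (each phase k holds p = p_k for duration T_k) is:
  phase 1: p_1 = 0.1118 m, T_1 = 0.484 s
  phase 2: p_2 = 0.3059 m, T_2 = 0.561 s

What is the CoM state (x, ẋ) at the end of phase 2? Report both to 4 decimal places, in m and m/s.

x = -0.5938, ẋ = -2.4687

phase 1: p=0.1118, T=0.484, ωT=1.392565, cosh=2.136799, sinh=1.888362; start (x,ẋ)=(0.061900, 0.032200) → end (x,ẋ)=(0.026307, -0.202311)
phase 2: p=0.3059, T=0.561, ωT=1.614109, cosh=2.611239, sinh=2.412172; start (x,ẋ)=(0.026307, -0.202311) → end (x,ẋ)=(-0.593797, -2.468742)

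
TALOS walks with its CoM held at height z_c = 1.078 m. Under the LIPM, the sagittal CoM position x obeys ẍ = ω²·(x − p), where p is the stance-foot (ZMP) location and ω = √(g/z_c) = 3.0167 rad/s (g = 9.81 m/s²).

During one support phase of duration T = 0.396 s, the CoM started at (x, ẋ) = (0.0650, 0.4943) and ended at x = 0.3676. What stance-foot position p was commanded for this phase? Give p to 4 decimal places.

p = -0.0059

ωT = 3.0167·0.396 = 1.194613; cosh(ωT) = 1.802551, sinh(ωT) = 1.499730
x(T) = p + (x₀−p)·cosh(ωT) + (ẋ₀/ω)·sinh(ωT) ⇒ p·(1 − cosh) = x(T) − x₀·cosh − (ẋ₀/ω)·sinh
numerator   = 0.3676 − (0.0650)·1.802551 − (0.4943/3.0167)·1.499730 = 0.004697
denominator = 1 − 1.802551 = -0.802551
p = 0.004697 / -0.802551 = -0.0059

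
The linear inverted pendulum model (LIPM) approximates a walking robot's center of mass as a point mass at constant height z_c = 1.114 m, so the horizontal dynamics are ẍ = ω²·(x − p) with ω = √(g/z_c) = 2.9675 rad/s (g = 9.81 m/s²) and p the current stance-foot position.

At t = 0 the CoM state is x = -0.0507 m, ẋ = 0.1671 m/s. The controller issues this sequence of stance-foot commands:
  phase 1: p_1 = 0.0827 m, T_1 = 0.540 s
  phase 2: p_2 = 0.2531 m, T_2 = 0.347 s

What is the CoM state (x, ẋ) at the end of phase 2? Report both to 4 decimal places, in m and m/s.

x = -0.5587, ẋ = -2.1878

phase 1: p=0.0827, T=0.540, ωT=1.602450, cosh=2.583292, sinh=2.381890; start (x,ẋ)=(-0.050700, 0.167100) → end (x,ẋ)=(-0.127787, -0.511237)
phase 2: p=0.2531, T=0.347, ωT=1.029722, cosh=1.578697, sinh=1.221591; start (x,ẋ)=(-0.127787, -0.511237) → end (x,ẋ)=(-0.558660, -2.187832)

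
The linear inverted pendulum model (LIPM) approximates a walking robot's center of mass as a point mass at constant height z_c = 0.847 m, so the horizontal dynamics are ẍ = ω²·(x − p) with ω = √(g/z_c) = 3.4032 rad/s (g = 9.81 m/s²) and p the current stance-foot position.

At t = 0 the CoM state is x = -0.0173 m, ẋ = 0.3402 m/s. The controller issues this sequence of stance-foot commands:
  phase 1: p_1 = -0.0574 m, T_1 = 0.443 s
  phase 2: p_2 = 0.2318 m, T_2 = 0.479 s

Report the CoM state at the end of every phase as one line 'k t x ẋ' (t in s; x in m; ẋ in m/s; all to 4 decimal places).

1 0.4430 0.2522 1.0989
2 0.9220 1.0784 3.0829

phase 1: p=-0.0574, T=0.443, ωT=1.507618, cosh=2.368698, sinh=2.147261; start (x,ẋ)=(-0.017300, 0.340200) → end (x,ẋ)=(0.252235, 1.098864)
phase 2: p=0.2318, T=0.479, ωT=1.630133, cosh=2.650228, sinh=2.454325; start (x,ẋ)=(0.252235, 1.098864) → end (x,ẋ)=(1.078438, 3.082927)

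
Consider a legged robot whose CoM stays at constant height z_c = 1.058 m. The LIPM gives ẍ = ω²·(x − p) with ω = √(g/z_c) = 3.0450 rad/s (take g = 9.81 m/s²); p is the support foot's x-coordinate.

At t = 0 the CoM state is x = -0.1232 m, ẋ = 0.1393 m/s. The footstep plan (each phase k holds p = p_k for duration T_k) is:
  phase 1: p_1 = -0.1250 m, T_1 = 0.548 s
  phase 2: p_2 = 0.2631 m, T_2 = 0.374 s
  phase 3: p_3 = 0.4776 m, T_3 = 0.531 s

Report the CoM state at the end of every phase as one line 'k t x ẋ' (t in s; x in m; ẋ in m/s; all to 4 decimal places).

1 0.5480 -0.0030 0.3966
2 0.9220 -0.0125 -0.4528
3 1.4530 -1.1653 -4.7961

phase 1: p=-0.1250, T=0.548, ωT=1.668660, cosh=2.746777, sinh=2.558277; start (x,ẋ)=(-0.123200, 0.139300) → end (x,ẋ)=(-0.003022, 0.396648)
phase 2: p=0.2631, T=0.374, ωT=1.138830, cosh=1.721653, sinh=1.401459; start (x,ẋ)=(-0.003022, 0.396648) → end (x,ẋ)=(-0.012513, -0.452770)
phase 3: p=0.4776, T=0.531, ωT=1.616895, cosh=2.617969, sinh=2.419455; start (x,ẋ)=(-0.012513, -0.452770) → end (x,ẋ)=(-1.165256, -4.796118)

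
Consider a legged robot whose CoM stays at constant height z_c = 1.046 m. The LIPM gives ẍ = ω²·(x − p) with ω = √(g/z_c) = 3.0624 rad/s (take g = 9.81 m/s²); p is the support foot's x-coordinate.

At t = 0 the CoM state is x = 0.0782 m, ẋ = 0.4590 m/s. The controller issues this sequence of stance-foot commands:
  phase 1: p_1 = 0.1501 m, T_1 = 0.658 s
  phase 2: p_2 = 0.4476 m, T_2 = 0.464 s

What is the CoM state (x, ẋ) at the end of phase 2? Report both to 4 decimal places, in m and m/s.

x = 1.0033, ẋ = 1.9437

phase 1: p=0.1501, T=0.658, ωT=2.015059, cosh=3.817242, sinh=3.683929; start (x,ẋ)=(0.078200, 0.459000) → end (x,ẋ)=(0.427797, 0.940962)
phase 2: p=0.4476, T=0.464, ωT=1.420954, cosh=2.191276, sinh=1.949792; start (x,ẋ)=(0.427797, 0.940962) → end (x,ẋ)=(1.003304, 1.943661)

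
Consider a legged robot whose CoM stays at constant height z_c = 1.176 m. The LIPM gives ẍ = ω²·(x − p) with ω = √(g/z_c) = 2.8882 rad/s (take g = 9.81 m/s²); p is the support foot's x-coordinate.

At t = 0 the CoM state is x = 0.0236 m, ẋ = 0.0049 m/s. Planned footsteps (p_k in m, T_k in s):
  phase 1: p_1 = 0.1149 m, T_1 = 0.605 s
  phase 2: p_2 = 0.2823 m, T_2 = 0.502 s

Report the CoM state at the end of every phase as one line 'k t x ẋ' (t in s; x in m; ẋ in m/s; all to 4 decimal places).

1 0.6050 -0.1503 -0.7193
2 1.1070 -1.1921 -4.1339

phase 1: p=0.1149, T=0.605, ωT=1.747361, cosh=2.956835, sinh=2.782602; start (x,ẋ)=(0.023600, 0.004900) → end (x,ẋ)=(-0.150338, -0.719263)
phase 2: p=0.2823, T=0.502, ωT=1.449876, cosh=2.248593, sinh=2.013994; start (x,ẋ)=(-0.150338, -0.719263) → end (x,ẋ)=(-1.192083, -4.133908)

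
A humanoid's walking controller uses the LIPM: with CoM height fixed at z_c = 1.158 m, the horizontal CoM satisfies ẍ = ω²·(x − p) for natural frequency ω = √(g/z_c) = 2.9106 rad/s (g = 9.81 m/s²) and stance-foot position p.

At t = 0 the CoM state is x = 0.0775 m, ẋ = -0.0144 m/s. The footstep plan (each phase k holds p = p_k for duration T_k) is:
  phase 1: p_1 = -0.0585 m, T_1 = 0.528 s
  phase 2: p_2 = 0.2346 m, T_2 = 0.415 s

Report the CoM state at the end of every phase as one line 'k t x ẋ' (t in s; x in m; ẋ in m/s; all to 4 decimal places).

phase 1: p=-0.0585, T=0.528, ωT=1.536797, cosh=2.432371, sinh=2.217302; start (x,ẋ)=(0.077500, -0.014400) → end (x,ẋ)=(0.261332, 0.842674)
phase 2: p=0.2346, T=0.415, ωT=1.207899, cosh=1.822635, sinh=1.523811; start (x,ẋ)=(0.261332, 0.842674) → end (x,ẋ)=(0.724496, 1.654452)

1 0.5280 0.2613 0.8427
2 0.9430 0.7245 1.6545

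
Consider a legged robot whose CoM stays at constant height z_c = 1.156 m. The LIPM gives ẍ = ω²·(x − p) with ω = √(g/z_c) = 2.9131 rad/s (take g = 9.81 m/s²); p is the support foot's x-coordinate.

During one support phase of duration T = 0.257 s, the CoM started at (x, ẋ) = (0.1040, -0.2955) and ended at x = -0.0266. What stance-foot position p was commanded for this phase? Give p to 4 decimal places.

p = 0.2653

ωT = 2.9131·0.257 = 0.748667; cosh(ωT) = 1.293588, sinh(ωT) = 0.820591
x(T) = p + (x₀−p)·cosh(ωT) + (ẋ₀/ω)·sinh(ωT) ⇒ p·(1 − cosh) = x(T) − x₀·cosh − (ẋ₀/ω)·sinh
numerator   = -0.0266 − (0.1040)·1.293588 − (-0.2955/2.9131)·0.820591 = -0.077894
denominator = 1 − 1.293588 = -0.293588
p = -0.077894 / -0.293588 = 0.2653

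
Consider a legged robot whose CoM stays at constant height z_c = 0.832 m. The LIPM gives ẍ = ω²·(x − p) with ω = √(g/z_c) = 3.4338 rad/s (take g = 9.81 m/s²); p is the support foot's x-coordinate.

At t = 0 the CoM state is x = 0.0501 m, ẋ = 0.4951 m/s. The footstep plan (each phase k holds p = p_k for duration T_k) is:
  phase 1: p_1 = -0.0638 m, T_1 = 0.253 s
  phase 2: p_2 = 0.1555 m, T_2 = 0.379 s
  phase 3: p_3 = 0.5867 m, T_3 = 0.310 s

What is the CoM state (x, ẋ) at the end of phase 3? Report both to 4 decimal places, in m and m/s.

phase 1: p=-0.0638, T=0.253, ωT=0.868751, cosh=1.401704, sinh=0.982229; start (x,ẋ)=(0.050100, 0.495100) → end (x,ẋ)=(0.237476, 1.078143)
phase 2: p=0.1555, T=0.379, ωT=1.301410, cosh=1.973311, sinh=1.701164; start (x,ẋ)=(0.237476, 1.078143) → end (x,ẋ)=(0.851395, 2.606370)
phase 3: p=0.5867, T=0.310, ωT=1.064478, cosh=1.622116, sinh=1.277209; start (x,ẋ)=(0.851395, 2.606370) → end (x,ẋ)=(1.985510, 5.388702)

x = 1.9855, ẋ = 5.3887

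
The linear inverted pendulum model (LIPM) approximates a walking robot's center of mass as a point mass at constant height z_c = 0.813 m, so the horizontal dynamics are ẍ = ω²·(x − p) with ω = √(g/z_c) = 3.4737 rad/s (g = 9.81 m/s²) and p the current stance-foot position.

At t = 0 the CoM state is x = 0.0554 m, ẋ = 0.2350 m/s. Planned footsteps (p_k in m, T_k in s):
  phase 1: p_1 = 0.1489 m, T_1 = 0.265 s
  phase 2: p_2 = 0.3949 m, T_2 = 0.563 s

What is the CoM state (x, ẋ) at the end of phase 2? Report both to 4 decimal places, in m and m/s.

x = -0.7259, ẋ = -3.7408

phase 1: p=0.1489, T=0.265, ωT=0.920531, cosh=1.454465, sinh=1.056157; start (x,ẋ)=(0.055400, 0.235000) → end (x,ẋ)=(0.084358, -0.001231)
phase 2: p=0.3949, T=0.563, ωT=1.955693, cosh=3.605142, sinh=3.463675; start (x,ẋ)=(0.084358, -0.001231) → end (x,ẋ)=(-0.725876, -3.740809)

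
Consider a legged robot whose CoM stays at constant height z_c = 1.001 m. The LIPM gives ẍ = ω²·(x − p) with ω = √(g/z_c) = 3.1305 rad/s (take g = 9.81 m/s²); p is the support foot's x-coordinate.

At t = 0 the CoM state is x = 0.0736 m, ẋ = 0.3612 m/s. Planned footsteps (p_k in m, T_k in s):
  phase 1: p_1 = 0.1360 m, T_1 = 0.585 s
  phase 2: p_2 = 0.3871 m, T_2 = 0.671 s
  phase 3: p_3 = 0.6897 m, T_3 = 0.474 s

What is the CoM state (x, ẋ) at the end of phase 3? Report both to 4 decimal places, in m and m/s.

x = 1.4188, ẋ = 2.5214

phase 1: p=0.1360, T=0.585, ωT=1.831342, cosh=3.201230, sinh=3.041031; start (x,ẋ)=(0.073600, 0.361200) → end (x,ẋ)=(0.287120, 0.562239)
phase 2: p=0.3871, T=0.671, ωT=2.100566, cosh=4.146588, sinh=4.024201; start (x,ẋ)=(0.287120, 0.562239) → end (x,ẋ)=(0.695274, 1.071855)
phase 3: p=0.6897, T=0.474, ωT=1.483857, cosh=2.318342, sinh=2.091580; start (x,ẋ)=(0.695274, 1.071855) → end (x,ẋ)=(1.418760, 2.521422)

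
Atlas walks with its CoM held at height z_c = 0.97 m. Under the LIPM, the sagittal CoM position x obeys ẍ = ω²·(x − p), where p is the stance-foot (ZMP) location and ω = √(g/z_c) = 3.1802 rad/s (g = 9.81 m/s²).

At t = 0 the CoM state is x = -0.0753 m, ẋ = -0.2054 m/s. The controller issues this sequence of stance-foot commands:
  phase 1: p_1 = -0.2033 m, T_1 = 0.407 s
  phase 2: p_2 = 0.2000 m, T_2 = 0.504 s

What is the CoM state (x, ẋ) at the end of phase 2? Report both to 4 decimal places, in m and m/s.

phase 1: p=-0.2033, T=0.407, ωT=1.294341, cosh=1.961335, sinh=1.687257; start (x,ẋ)=(-0.075300, -0.205400) → end (x,ẋ)=(-0.061224, 0.283966)
phase 2: p=0.2000, T=0.504, ωT=1.602821, cosh=2.584176, sinh=2.382848; start (x,ẋ)=(-0.061224, 0.283966) → end (x,ẋ)=(-0.262280, -1.245721)

x = -0.2623, ẋ = -1.2457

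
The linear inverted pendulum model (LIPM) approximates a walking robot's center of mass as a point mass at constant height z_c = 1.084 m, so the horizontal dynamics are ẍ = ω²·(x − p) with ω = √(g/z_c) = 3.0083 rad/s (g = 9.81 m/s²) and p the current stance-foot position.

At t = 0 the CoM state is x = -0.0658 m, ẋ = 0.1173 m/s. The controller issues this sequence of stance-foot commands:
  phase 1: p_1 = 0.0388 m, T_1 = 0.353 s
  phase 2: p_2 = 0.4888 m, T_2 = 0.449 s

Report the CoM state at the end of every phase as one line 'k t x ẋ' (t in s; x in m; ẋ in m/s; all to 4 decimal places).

1 0.3530 -0.0809 -0.2107
2 0.8020 -0.8107 -3.5198

phase 1: p=0.0388, T=0.353, ωT=1.061930, cosh=1.618867, sinh=1.273079; start (x,ẋ)=(-0.065800, 0.117300) → end (x,ẋ)=(-0.080893, -0.210704)
phase 2: p=0.4888, T=0.449, ωT=1.350727, cosh=2.059641, sinh=1.800589; start (x,ẋ)=(-0.080893, -0.210704) → end (x,ẋ)=(-0.810679, -3.519841)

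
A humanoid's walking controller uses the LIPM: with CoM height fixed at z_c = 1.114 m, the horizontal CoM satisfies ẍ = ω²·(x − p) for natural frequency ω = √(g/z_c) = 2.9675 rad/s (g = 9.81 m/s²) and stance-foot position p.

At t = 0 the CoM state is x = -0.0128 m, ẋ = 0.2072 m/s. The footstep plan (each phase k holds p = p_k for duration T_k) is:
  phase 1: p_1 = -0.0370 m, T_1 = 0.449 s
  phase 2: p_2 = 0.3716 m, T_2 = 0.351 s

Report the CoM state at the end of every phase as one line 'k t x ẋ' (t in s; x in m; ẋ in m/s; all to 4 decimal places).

phase 1: p=-0.0370, T=0.449, ωT=1.332407, cosh=2.026999, sinh=1.763158; start (x,ẋ)=(-0.012800, 0.207200) → end (x,ẋ)=(0.135163, 0.546613)
phase 2: p=0.3716, T=0.351, ωT=1.041592, cosh=1.593309, sinh=1.240417; start (x,ẋ)=(0.135163, 0.546613) → end (x,ẋ)=(0.223366, 0.000612)

1 0.4490 0.1352 0.5466
2 0.8000 0.2234 0.0006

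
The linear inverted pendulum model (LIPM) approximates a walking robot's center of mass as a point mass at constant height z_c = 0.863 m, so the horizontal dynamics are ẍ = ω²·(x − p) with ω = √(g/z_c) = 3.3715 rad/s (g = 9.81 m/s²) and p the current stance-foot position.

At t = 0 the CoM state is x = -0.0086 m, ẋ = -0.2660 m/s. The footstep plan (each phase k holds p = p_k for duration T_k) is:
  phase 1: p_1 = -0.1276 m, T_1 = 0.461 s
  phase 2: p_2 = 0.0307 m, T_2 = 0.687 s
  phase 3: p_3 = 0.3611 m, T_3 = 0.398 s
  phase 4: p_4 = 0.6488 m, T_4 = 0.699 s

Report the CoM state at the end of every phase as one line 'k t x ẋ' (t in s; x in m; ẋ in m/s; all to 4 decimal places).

1 0.4610 -0.0118 0.2494
2 1.1480 0.1844 0.5569
3 1.5460 0.2943 0.0761
4 2.2450 -1.1209 -5.8460

phase 1: p=-0.1276, T=0.461, ωT=1.554262, cosh=2.471468, sinh=2.260123; start (x,ẋ)=(-0.008600, -0.266000) → end (x,ẋ)=(-0.011811, 0.249370)
phase 2: p=0.0307, T=0.687, ωT=2.316221, cosh=5.117967, sinh=5.019321; start (x,ẋ)=(-0.011811, 0.249370) → end (x,ẋ)=(0.184378, 0.556862)
phase 3: p=0.3611, T=0.398, ωT=1.341857, cosh=2.043751, sinh=1.782391; start (x,ẋ)=(0.184378, 0.556862) → end (x,ẋ)=(0.294317, 0.076106)
phase 4: p=0.6488, T=0.699, ωT=2.356679, cosh=5.325283, sinh=5.230549; start (x,ẋ)=(0.294317, 0.076106) → end (x,ẋ)=(-1.120852, -5.845951)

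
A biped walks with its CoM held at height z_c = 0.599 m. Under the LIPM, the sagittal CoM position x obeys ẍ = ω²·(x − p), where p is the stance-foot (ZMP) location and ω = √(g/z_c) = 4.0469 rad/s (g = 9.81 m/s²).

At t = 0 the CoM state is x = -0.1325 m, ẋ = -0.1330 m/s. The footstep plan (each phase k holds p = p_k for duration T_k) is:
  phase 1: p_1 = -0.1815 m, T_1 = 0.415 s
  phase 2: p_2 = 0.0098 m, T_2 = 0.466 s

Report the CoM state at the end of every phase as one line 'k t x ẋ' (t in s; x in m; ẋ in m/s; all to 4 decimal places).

1 0.4150 -0.1306 0.1442
2 0.8810 -0.3489 -1.3435

phase 1: p=-0.1815, T=0.415, ωT=1.679463, cosh=2.774576, sinh=2.588102; start (x,ẋ)=(-0.132500, -0.133000) → end (x,ẋ)=(-0.130603, 0.144197)
phase 2: p=0.0098, T=0.466, ωT=1.885855, cosh=3.371845, sinh=3.220146; start (x,ẋ)=(-0.130603, 0.144197) → end (x,ẋ)=(-0.348878, -1.343465)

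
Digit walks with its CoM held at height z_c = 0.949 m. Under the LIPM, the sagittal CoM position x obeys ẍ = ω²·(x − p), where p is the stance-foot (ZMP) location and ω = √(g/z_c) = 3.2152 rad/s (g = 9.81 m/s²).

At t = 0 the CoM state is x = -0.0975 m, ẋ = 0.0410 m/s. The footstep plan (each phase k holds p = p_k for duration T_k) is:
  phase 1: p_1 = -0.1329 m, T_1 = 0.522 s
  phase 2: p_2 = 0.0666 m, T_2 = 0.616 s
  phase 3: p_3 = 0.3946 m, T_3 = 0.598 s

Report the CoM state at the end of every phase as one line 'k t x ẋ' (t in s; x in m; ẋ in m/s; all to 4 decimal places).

phase 1: p=-0.1329, T=0.522, ωT=1.678334, cosh=2.771656, sinh=2.584971; start (x,ẋ)=(-0.097500, 0.041000) → end (x,ẋ)=(-0.001820, 0.407854)
phase 2: p=0.0666, T=0.616, ωT=1.980563, cosh=3.692407, sinh=3.554416; start (x,ẋ)=(-0.001820, 0.407854) → end (x,ẋ)=(0.264850, 0.724049)
phase 3: p=0.3946, T=0.598, ωT=1.922690, cosh=3.492771, sinh=3.346558; start (x,ẋ)=(0.264850, 0.724049) → end (x,ẋ)=(0.695043, 1.132846)

1 0.5220 -0.0018 0.4079
2 1.1380 0.2648 0.7240
3 1.7360 0.6950 1.1328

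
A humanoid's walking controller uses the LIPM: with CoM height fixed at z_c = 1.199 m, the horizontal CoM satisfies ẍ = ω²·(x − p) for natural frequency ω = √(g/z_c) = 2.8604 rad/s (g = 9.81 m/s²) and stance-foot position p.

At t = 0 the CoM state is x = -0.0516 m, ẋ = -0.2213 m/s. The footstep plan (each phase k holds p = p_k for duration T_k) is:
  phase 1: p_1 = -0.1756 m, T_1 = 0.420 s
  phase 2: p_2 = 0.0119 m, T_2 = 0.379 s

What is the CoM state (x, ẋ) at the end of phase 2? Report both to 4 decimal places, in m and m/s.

x = -0.0576, ẋ = -0.0759

phase 1: p=-0.1756, T=0.420, ωT=1.201368, cosh=1.812722, sinh=1.511940; start (x,ẋ)=(-0.051600, -0.221300) → end (x,ẋ)=(-0.067796, 0.135114)
phase 2: p=0.0119, T=0.379, ωT=1.084092, cosh=1.647481, sinh=1.309272; start (x,ẋ)=(-0.067796, 0.135114) → end (x,ẋ)=(-0.057553, -0.075869)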